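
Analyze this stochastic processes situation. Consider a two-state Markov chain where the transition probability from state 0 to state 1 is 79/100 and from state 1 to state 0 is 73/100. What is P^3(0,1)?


Computing P^3 by matrix multiplication.
P = [[0.2100, 0.7900], [0.7300, 0.2700]]
After raising P to the power 3:
P^3(0,1) = 0.5928

0.5928


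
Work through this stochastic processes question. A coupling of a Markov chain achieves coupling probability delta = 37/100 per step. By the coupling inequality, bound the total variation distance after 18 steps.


TV distance bound <= (1-delta)^n
= (1 - 0.3700)^18
= 0.6300^18
= 2.4442e-04

2.4442e-04


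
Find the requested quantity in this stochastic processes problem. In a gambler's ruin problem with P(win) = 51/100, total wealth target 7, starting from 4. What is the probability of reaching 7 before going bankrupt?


Gambler's ruin formula:
r = q/p = 0.4900/0.5100 = 0.9608
P(win) = (1 - r^i)/(1 - r^N)
= (1 - 0.9608^4)/(1 - 0.9608^7)
= 0.6054

0.6054


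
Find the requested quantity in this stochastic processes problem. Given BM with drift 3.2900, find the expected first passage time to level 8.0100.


Expected first passage time = a/mu
= 8.0100/3.2900
= 2.4347

2.4347


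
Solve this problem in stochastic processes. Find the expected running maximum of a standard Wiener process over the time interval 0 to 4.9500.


E(max B(s)) = sqrt(2t/pi)
= sqrt(2*4.9500/pi)
= sqrt(3.1513)
= 1.7752

1.7752


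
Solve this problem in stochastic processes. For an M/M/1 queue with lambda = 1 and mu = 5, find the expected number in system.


rho = 1/5 = 0.2000
L = rho/(1-rho)
= 0.2000/0.8000
= 0.2500

0.2500


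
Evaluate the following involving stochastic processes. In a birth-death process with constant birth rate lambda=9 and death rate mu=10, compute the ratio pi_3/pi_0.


For birth-death process, pi_n/pi_0 = (lambda/mu)^n
= (9/10)^3
= 0.7290

0.7290


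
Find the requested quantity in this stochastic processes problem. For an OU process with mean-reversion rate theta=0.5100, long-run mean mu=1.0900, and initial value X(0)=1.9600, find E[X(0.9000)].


E[X(t)] = mu + (X(0) - mu)*exp(-theta*t)
= 1.0900 + (1.9600 - 1.0900)*exp(-0.5100*0.9000)
= 1.0900 + 0.8700 * 0.6319
= 1.6398

1.6398


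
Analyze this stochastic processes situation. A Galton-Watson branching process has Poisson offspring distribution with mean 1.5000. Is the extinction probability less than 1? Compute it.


Since mu = 1.5000 > 1, extinction prob q < 1.
Solve s = exp(mu*(s-1)) iteratively.
q = 0.4172

0.4172


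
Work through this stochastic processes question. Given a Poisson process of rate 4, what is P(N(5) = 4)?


P(N(t)=k) = (lambda*t)^k * exp(-lambda*t) / k!
lambda*t = 20
= 20^4 * exp(-20) / 4!
= 160000 * 2.0612e-09 / 24
= 1.3741e-05

1.3741e-05


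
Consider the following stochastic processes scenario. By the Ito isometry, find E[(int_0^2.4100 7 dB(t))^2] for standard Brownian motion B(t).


By Ito isometry: E[(int f dB)^2] = int f^2 dt
= 7^2 * 2.4100
= 49 * 2.4100 = 118.0900

118.0900


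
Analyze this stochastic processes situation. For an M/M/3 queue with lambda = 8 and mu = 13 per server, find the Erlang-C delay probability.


a = lambda/mu = 0.6154
rho = a/c = 0.2051
Erlang-C formula applied:
C(c,a) = 0.0264

0.0264


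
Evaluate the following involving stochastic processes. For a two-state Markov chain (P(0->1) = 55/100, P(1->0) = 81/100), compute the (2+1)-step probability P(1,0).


P^3 = P^2 * P^1
Computing via matrix multiplication of the transition matrix.
Entry (1,0) of P^3 = 0.6234

0.6234


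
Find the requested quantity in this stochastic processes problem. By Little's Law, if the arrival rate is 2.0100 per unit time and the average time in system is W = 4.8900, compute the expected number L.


Little's Law: L = lambda * W
= 2.0100 * 4.8900
= 9.8289

9.8289


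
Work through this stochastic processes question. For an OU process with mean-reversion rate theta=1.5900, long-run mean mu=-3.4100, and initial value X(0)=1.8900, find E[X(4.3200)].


E[X(t)] = mu + (X(0) - mu)*exp(-theta*t)
= -3.4100 + (1.8900 - -3.4100)*exp(-1.5900*4.3200)
= -3.4100 + 5.3000 * 0.0010
= -3.4045

-3.4045


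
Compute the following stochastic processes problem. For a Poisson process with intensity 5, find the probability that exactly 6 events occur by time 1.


P(N(t)=k) = (lambda*t)^k * exp(-lambda*t) / k!
lambda*t = 5
= 5^6 * exp(-5) / 6!
= 15625 * 0.0067 / 720
= 0.1462

0.1462


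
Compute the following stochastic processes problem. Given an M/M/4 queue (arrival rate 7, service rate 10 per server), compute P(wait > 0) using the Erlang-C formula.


a = lambda/mu = 0.7000
rho = a/c = 0.1750
Erlang-C formula applied:
C(c,a) = 0.0060

0.0060


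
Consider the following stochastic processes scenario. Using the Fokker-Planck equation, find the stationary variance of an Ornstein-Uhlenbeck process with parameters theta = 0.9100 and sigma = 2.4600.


Stationary variance = sigma^2 / (2*theta)
= 2.4600^2 / (2*0.9100)
= 6.0516 / 1.8200
= 3.3251

3.3251


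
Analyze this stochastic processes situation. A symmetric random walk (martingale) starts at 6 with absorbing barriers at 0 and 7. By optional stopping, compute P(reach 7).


By optional stopping theorem: E(M at tau) = M(0) = 6
P(hit 7)*7 + P(hit 0)*0 = 6
P(hit 7) = (6 - 0)/(7 - 0) = 6/7 = 0.8571

0.8571


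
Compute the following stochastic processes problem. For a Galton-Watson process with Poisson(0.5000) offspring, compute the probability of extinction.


Since mu = 0.5000 <= 1, extinction probability = 1.

1.0000


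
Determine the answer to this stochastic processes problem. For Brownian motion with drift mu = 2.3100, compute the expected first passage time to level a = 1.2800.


Expected first passage time = a/mu
= 1.2800/2.3100
= 0.5541

0.5541


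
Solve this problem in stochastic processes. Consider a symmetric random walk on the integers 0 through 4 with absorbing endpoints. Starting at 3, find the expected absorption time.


For symmetric RW on 0,...,N with absorbing barriers, E(i) = i*(N-i)
E(3) = 3 * 1 = 3

3


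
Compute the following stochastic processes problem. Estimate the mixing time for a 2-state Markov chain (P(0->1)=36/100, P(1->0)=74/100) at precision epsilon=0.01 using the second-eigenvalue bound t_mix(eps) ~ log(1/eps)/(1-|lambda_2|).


lambda_2 = |1 - p01 - p10| = |1 - 0.3600 - 0.7400| = 0.1000
t_mix ~ log(1/eps)/(1 - |lambda_2|)
= log(100)/(1 - 0.1000) = 4.6052/0.9000
= 5.1169

5.1169


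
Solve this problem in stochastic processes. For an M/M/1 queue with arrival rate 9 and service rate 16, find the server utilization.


rho = lambda/mu
= 9/16
= 0.5625

0.5625


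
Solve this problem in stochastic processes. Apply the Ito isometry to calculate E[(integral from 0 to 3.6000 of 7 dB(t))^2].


By Ito isometry: E[(int f dB)^2] = int f^2 dt
= 7^2 * 3.6000
= 49 * 3.6000 = 176.4000

176.4000


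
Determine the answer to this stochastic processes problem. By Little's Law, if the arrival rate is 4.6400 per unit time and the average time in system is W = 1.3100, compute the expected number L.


Little's Law: L = lambda * W
= 4.6400 * 1.3100
= 6.0784

6.0784


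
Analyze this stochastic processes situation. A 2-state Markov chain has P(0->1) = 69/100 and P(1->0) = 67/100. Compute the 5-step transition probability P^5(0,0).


Computing P^5 by matrix multiplication.
P = [[0.3100, 0.6900], [0.6700, 0.3300]]
After raising P to the power 5:
P^5(0,0) = 0.4896

0.4896


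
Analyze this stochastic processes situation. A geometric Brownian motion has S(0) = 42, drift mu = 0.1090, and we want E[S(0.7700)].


E[S(t)] = S(0) * exp(mu * t)
= 42 * exp(0.1090 * 0.7700)
= 42 * 1.0876
= 45.6772

45.6772


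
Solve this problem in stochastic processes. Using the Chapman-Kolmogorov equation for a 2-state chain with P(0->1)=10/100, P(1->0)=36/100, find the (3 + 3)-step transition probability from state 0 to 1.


P^6 = P^3 * P^3
Computing via matrix multiplication of the transition matrix.
Entry (0,1) of P^6 = 0.2120

0.2120


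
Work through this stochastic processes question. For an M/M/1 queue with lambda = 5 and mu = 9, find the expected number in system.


rho = 5/9 = 0.5556
L = rho/(1-rho)
= 0.5556/0.4444
= 1.2500

1.2500


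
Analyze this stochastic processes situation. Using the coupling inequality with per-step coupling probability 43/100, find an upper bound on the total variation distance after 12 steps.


TV distance bound <= (1-delta)^n
= (1 - 0.4300)^12
= 0.5700^12
= 0.0012

0.0012


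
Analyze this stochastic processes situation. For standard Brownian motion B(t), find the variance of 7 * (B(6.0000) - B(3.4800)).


Var(alpha*(B(t)-B(s))) = alpha^2 * (t-s)
= 7^2 * (6.0000 - 3.4800)
= 49 * 2.5200
= 123.4800

123.4800


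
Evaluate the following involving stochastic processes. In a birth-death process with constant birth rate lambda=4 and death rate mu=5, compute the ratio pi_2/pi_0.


For birth-death process, pi_n/pi_0 = (lambda/mu)^n
= (4/5)^2
= 0.6400

0.6400


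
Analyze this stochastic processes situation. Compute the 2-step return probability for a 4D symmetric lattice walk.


P(return in 2 steps) = P(reverse first step) = 1/(2d)
= 1/8
= 0.1250

0.1250


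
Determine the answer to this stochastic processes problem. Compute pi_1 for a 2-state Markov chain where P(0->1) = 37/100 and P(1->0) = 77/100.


Stationary distribution: pi_0 = p10/(p01+p10), pi_1 = p01/(p01+p10)
p01 = 0.3700, p10 = 0.7700
pi_1 = 0.3246

0.3246


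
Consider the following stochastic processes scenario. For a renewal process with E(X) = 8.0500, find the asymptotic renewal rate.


Long-run renewal rate = 1/E(X)
= 1/8.0500
= 0.1242

0.1242


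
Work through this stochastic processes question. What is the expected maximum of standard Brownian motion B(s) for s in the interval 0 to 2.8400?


E(max B(s)) = sqrt(2t/pi)
= sqrt(2*2.8400/pi)
= sqrt(1.8080)
= 1.3446

1.3446


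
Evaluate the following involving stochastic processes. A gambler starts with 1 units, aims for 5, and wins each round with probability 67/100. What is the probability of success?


Gambler's ruin formula:
r = q/p = 0.3300/0.6700 = 0.4925
P(win) = (1 - r^i)/(1 - r^N)
= (1 - 0.4925^1)/(1 - 0.4925^5)
= 0.5226

0.5226


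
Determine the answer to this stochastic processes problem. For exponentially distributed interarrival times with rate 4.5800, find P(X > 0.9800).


P(X > t) = exp(-lambda * t)
= exp(-4.5800 * 0.9800)
= exp(-4.4884) = 0.0112

0.0112


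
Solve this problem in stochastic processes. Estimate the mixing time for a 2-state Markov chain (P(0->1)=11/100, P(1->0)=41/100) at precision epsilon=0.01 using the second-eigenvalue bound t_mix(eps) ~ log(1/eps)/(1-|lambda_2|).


lambda_2 = |1 - p01 - p10| = |1 - 0.1100 - 0.4100| = 0.4800
t_mix ~ log(1/eps)/(1 - |lambda_2|)
= log(100)/(1 - 0.4800) = 4.6052/0.5200
= 8.8561

8.8561


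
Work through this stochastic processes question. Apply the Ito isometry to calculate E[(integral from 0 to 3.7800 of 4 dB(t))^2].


By Ito isometry: E[(int f dB)^2] = int f^2 dt
= 4^2 * 3.7800
= 16 * 3.7800 = 60.4800

60.4800


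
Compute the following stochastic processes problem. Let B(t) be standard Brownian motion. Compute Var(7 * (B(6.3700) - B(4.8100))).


Var(alpha*(B(t)-B(s))) = alpha^2 * (t-s)
= 7^2 * (6.3700 - 4.8100)
= 49 * 1.5600
= 76.4400

76.4400


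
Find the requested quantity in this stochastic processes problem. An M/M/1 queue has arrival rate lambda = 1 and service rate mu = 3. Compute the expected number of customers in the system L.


rho = 1/3 = 0.3333
L = rho/(1-rho)
= 0.3333/0.6667
= 0.5000

0.5000


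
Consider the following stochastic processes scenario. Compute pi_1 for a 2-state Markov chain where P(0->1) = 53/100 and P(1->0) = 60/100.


Stationary distribution: pi_0 = p10/(p01+p10), pi_1 = p01/(p01+p10)
p01 = 0.5300, p10 = 0.6000
pi_1 = 0.4690

0.4690


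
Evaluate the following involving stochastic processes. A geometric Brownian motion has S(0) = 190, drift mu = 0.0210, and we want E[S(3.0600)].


E[S(t)] = S(0) * exp(mu * t)
= 190 * exp(0.0210 * 3.0600)
= 190 * 1.0664
= 202.6102

202.6102


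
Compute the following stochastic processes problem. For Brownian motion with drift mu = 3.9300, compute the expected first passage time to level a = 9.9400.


Expected first passage time = a/mu
= 9.9400/3.9300
= 2.5293

2.5293


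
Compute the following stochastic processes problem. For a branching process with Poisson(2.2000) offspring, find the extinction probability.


Since mu = 2.2000 > 1, extinction prob q < 1.
Solve s = exp(mu*(s-1)) iteratively.
q = 0.1563

0.1563


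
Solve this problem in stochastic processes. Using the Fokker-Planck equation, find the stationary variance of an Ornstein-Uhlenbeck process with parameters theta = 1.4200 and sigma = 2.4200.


Stationary variance = sigma^2 / (2*theta)
= 2.4200^2 / (2*1.4200)
= 5.8564 / 2.8400
= 2.0621

2.0621


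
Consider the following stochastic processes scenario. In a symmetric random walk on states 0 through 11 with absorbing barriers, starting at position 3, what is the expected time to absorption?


For symmetric RW on 0,...,N with absorbing barriers, E(i) = i*(N-i)
E(3) = 3 * 8 = 24

24


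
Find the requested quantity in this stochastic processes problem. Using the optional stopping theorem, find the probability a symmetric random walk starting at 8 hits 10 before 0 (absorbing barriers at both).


By optional stopping theorem: E(M at tau) = M(0) = 8
P(hit 10)*10 + P(hit 0)*0 = 8
P(hit 10) = (8 - 0)/(10 - 0) = 4/5 = 0.8000

0.8000


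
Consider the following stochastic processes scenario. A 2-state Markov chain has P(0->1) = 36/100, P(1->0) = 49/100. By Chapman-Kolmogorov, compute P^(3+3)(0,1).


P^6 = P^3 * P^3
Computing via matrix multiplication of the transition matrix.
Entry (0,1) of P^6 = 0.4235

0.4235


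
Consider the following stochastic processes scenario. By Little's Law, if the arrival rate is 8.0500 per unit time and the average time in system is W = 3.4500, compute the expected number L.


Little's Law: L = lambda * W
= 8.0500 * 3.4500
= 27.7725

27.7725


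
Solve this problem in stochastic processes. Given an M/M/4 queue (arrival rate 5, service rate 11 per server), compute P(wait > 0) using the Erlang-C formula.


a = lambda/mu = 0.4545
rho = a/c = 0.1136
Erlang-C formula applied:
C(c,a) = 0.0013

0.0013


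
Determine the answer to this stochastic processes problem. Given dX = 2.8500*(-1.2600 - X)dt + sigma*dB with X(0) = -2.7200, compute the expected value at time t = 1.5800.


E[X(t)] = mu + (X(0) - mu)*exp(-theta*t)
= -1.2600 + (-2.7200 - -1.2600)*exp(-2.8500*1.5800)
= -1.2600 + -1.4600 * 0.0111
= -1.2762

-1.2762


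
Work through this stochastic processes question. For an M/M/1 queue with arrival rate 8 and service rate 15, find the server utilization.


rho = lambda/mu
= 8/15
= 0.5333

0.5333


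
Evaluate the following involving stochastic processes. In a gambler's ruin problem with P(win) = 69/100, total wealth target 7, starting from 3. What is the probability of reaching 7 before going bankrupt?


Gambler's ruin formula:
r = q/p = 0.3100/0.6900 = 0.4493
P(win) = (1 - r^i)/(1 - r^N)
= (1 - 0.4493^3)/(1 - 0.4493^7)
= 0.9127

0.9127


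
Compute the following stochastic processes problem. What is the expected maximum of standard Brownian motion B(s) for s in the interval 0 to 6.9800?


E(max B(s)) = sqrt(2t/pi)
= sqrt(2*6.9800/pi)
= sqrt(4.4436)
= 2.1080

2.1080


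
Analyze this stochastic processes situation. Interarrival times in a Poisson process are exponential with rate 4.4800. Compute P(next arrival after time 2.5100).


P(X > t) = exp(-lambda * t)
= exp(-4.4800 * 2.5100)
= exp(-11.2448) = 1.3075e-05

1.3075e-05


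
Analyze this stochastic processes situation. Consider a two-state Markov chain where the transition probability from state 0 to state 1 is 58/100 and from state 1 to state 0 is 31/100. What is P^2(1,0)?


Computing P^2 by matrix multiplication.
P = [[0.4200, 0.5800], [0.3100, 0.6900]]
After raising P to the power 2:
P^2(1,0) = 0.3441

0.3441


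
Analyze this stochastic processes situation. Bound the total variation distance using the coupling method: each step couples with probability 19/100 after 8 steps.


TV distance bound <= (1-delta)^n
= (1 - 0.1900)^8
= 0.8100^8
= 0.1853

0.1853


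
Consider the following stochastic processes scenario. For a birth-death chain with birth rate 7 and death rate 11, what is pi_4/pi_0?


For birth-death process, pi_n/pi_0 = (lambda/mu)^n
= (7/11)^4
= 0.1640

0.1640


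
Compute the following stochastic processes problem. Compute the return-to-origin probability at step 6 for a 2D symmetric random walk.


P = C(6,3)^2 / 4^6
= 20^2 / 4096
= 400 / 4096
= 0.0977

0.0977


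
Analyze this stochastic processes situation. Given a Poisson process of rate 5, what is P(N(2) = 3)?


P(N(t)=k) = (lambda*t)^k * exp(-lambda*t) / k!
lambda*t = 10
= 10^3 * exp(-10) / 3!
= 1000 * 4.5400e-05 / 6
= 0.0076

0.0076


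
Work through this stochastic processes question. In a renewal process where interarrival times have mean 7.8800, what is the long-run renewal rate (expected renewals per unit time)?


Long-run renewal rate = 1/E(X)
= 1/7.8800
= 0.1269

0.1269


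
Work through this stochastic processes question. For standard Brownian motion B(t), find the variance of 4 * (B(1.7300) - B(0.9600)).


Var(alpha*(B(t)-B(s))) = alpha^2 * (t-s)
= 4^2 * (1.7300 - 0.9600)
= 16 * 0.7700
= 12.3200

12.3200


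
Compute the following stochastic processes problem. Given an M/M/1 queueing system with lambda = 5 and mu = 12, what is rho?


rho = lambda/mu
= 5/12
= 0.4167

0.4167


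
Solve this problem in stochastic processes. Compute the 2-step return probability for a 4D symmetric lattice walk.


P(return in 2 steps) = P(reverse first step) = 1/(2d)
= 1/8
= 0.1250

0.1250


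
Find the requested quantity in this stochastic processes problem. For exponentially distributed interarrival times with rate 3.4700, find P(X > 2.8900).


P(X > t) = exp(-lambda * t)
= exp(-3.4700 * 2.8900)
= exp(-10.0283) = 4.4133e-05

4.4133e-05


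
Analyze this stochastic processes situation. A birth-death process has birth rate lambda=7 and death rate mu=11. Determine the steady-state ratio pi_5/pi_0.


For birth-death process, pi_n/pi_0 = (lambda/mu)^n
= (7/11)^5
= 0.1044

0.1044


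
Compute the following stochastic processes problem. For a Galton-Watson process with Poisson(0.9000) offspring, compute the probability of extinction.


Since mu = 0.9000 <= 1, extinction probability = 1.

1.0000


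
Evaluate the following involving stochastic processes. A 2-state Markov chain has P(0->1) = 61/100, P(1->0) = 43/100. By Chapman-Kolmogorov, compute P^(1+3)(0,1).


P^4 = P^1 * P^3
Computing via matrix multiplication of the transition matrix.
Entry (0,1) of P^4 = 0.5865

0.5865


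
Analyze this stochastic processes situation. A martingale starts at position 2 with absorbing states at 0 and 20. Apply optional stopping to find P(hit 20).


By optional stopping theorem: E(M at tau) = M(0) = 2
P(hit 20)*20 + P(hit 0)*0 = 2
P(hit 20) = (2 - 0)/(20 - 0) = 1/10 = 0.1000

0.1000


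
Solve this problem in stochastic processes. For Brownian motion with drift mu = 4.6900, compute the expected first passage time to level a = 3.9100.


Expected first passage time = a/mu
= 3.9100/4.6900
= 0.8337

0.8337


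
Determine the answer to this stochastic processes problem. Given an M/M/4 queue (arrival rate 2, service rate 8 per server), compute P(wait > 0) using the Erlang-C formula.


a = lambda/mu = 0.2500
rho = a/c = 0.0625
Erlang-C formula applied:
C(c,a) = 1.3521e-04

1.3521e-04


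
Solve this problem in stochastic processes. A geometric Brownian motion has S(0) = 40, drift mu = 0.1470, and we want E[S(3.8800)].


E[S(t)] = S(0) * exp(mu * t)
= 40 * exp(0.1470 * 3.8800)
= 40 * 1.7689
= 70.7561

70.7561


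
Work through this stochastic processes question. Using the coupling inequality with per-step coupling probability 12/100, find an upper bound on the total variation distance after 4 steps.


TV distance bound <= (1-delta)^n
= (1 - 0.1200)^4
= 0.8800^4
= 0.5997

0.5997


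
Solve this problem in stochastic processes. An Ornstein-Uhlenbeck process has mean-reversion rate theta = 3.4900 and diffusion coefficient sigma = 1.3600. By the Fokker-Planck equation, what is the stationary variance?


Stationary variance = sigma^2 / (2*theta)
= 1.3600^2 / (2*3.4900)
= 1.8496 / 6.9800
= 0.2650

0.2650


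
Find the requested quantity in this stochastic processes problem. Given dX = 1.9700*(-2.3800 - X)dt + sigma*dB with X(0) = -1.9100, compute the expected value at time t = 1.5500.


E[X(t)] = mu + (X(0) - mu)*exp(-theta*t)
= -2.3800 + (-1.9100 - -2.3800)*exp(-1.9700*1.5500)
= -2.3800 + 0.4700 * 0.0472
= -2.3578

-2.3578


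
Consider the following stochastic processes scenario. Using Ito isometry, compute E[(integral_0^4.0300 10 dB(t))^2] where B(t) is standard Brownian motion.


By Ito isometry: E[(int f dB)^2] = int f^2 dt
= 10^2 * 4.0300
= 100 * 4.0300 = 403.0000

403.0000


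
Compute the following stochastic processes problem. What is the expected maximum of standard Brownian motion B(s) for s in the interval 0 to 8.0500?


E(max B(s)) = sqrt(2t/pi)
= sqrt(2*8.0500/pi)
= sqrt(5.1248)
= 2.2638

2.2638


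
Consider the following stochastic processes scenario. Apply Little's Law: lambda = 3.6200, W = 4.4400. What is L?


Little's Law: L = lambda * W
= 3.6200 * 4.4400
= 16.0728

16.0728


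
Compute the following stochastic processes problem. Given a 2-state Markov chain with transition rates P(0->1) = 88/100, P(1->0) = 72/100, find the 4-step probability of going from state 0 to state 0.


Computing P^4 by matrix multiplication.
P = [[0.1200, 0.8800], [0.7200, 0.2800]]
After raising P to the power 4:
P^4(0,0) = 0.5213

0.5213


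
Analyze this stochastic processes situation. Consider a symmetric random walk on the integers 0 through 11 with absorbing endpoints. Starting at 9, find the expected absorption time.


For symmetric RW on 0,...,N with absorbing barriers, E(i) = i*(N-i)
E(9) = 9 * 2 = 18

18


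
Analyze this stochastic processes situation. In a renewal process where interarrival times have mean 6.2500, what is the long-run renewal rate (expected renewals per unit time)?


Long-run renewal rate = 1/E(X)
= 1/6.2500
= 0.1600

0.1600


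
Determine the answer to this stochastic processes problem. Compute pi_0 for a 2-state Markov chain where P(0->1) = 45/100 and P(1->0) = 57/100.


Stationary distribution: pi_0 = p10/(p01+p10), pi_1 = p01/(p01+p10)
p01 = 0.4500, p10 = 0.5700
pi_0 = 0.5588

0.5588


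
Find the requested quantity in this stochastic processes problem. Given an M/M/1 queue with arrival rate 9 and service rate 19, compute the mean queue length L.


rho = 9/19 = 0.4737
L = rho/(1-rho)
= 0.4737/0.5263
= 0.9000

0.9000


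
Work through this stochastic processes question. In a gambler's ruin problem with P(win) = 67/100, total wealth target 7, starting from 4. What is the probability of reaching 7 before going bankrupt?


Gambler's ruin formula:
r = q/p = 0.3300/0.6700 = 0.4925
P(win) = (1 - r^i)/(1 - r^N)
= (1 - 0.4925^4)/(1 - 0.4925^7)
= 0.9478

0.9478


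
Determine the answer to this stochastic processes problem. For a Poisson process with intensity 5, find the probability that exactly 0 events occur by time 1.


P(N(t)=k) = (lambda*t)^k * exp(-lambda*t) / k!
lambda*t = 5
= 5^0 * exp(-5) / 0!
= 1 * 0.0067 / 1
= 0.0067

0.0067


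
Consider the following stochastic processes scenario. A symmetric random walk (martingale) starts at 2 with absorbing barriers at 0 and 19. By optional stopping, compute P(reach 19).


By optional stopping theorem: E(M at tau) = M(0) = 2
P(hit 19)*19 + P(hit 0)*0 = 2
P(hit 19) = (2 - 0)/(19 - 0) = 2/19 = 0.1053

0.1053


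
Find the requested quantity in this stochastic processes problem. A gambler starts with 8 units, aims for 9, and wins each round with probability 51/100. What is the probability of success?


Gambler's ruin formula:
r = q/p = 0.4900/0.5100 = 0.9608
P(win) = (1 - r^i)/(1 - r^N)
= (1 - 0.9608^8)/(1 - 0.9608^9)
= 0.9058

0.9058


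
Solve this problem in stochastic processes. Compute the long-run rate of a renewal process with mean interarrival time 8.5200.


Long-run renewal rate = 1/E(X)
= 1/8.5200
= 0.1174

0.1174


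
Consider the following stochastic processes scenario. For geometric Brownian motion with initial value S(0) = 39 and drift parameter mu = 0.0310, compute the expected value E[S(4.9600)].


E[S(t)] = S(0) * exp(mu * t)
= 39 * exp(0.0310 * 4.9600)
= 39 * 1.1662
= 45.4822

45.4822


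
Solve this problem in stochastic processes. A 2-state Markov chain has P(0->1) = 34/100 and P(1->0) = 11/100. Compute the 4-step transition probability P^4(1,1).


Computing P^4 by matrix multiplication.
P = [[0.6600, 0.3400], [0.1100, 0.8900]]
After raising P to the power 4:
P^4(1,1) = 0.7779

0.7779


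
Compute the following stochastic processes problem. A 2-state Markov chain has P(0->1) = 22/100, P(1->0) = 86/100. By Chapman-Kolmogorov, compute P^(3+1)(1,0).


P^4 = P^3 * P^1
Computing via matrix multiplication of the transition matrix.
Entry (1,0) of P^4 = 0.7963

0.7963


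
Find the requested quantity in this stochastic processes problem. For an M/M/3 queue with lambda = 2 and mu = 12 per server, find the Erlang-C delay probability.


a = lambda/mu = 0.1667
rho = a/c = 0.0556
Erlang-C formula applied:
C(c,a) = 6.9156e-04

6.9156e-04


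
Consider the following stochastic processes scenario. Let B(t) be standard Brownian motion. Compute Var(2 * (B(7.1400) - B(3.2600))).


Var(alpha*(B(t)-B(s))) = alpha^2 * (t-s)
= 2^2 * (7.1400 - 3.2600)
= 4 * 3.8800
= 15.5200

15.5200


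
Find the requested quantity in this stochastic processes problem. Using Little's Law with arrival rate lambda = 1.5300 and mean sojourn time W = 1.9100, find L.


Little's Law: L = lambda * W
= 1.5300 * 1.9100
= 2.9223

2.9223


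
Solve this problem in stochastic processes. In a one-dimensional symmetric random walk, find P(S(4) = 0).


P(S(4) = 0) = C(4,2) / 4^2
= 6 / 16
= 0.3750

0.3750


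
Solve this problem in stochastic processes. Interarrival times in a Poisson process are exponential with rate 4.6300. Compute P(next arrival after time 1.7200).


P(X > t) = exp(-lambda * t)
= exp(-4.6300 * 1.7200)
= exp(-7.9636) = 3.4790e-04

3.4790e-04


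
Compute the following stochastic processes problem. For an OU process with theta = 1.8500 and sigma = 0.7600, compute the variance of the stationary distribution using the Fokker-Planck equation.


Stationary variance = sigma^2 / (2*theta)
= 0.7600^2 / (2*1.8500)
= 0.5776 / 3.7000
= 0.1561

0.1561


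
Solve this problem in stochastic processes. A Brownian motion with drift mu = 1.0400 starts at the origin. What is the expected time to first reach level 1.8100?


Expected first passage time = a/mu
= 1.8100/1.0400
= 1.7404

1.7404


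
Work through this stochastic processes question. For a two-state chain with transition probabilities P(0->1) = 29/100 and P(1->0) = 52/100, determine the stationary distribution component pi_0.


Stationary distribution: pi_0 = p10/(p01+p10), pi_1 = p01/(p01+p10)
p01 = 0.2900, p10 = 0.5200
pi_0 = 0.6420

0.6420


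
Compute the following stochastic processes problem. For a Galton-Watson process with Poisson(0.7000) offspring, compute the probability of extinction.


Since mu = 0.7000 <= 1, extinction probability = 1.

1.0000


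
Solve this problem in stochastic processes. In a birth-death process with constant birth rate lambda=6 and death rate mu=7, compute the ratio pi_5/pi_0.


For birth-death process, pi_n/pi_0 = (lambda/mu)^n
= (6/7)^5
= 0.4627

0.4627


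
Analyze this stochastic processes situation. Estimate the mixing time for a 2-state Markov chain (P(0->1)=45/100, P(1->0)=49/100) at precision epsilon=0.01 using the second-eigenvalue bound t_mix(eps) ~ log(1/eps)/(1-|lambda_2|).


lambda_2 = |1 - p01 - p10| = |1 - 0.4500 - 0.4900| = 0.0600
t_mix ~ log(1/eps)/(1 - |lambda_2|)
= log(100)/(1 - 0.0600) = 4.6052/0.9400
= 4.8991

4.8991


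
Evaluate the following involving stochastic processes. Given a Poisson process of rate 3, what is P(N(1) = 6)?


P(N(t)=k) = (lambda*t)^k * exp(-lambda*t) / k!
lambda*t = 3
= 3^6 * exp(-3) / 6!
= 729 * 0.0498 / 720
= 0.0504

0.0504


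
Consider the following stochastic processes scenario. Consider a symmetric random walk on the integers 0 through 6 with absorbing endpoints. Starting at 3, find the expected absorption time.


For symmetric RW on 0,...,N with absorbing barriers, E(i) = i*(N-i)
E(3) = 3 * 3 = 9

9


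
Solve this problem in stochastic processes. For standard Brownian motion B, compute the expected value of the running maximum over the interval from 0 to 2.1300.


E(max B(s)) = sqrt(2t/pi)
= sqrt(2*2.1300/pi)
= sqrt(1.3560)
= 1.1645

1.1645


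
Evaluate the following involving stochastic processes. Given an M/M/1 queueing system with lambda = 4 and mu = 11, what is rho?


rho = lambda/mu
= 4/11
= 0.3636

0.3636


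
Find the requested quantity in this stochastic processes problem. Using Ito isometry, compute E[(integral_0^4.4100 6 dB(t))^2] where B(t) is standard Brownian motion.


By Ito isometry: E[(int f dB)^2] = int f^2 dt
= 6^2 * 4.4100
= 36 * 4.4100 = 158.7600

158.7600


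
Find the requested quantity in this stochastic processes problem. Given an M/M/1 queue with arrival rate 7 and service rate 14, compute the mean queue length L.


rho = 7/14 = 0.5000
L = rho/(1-rho)
= 0.5000/0.5000
= 1.0000

1.0000


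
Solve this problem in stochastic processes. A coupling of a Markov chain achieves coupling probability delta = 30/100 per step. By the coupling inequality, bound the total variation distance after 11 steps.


TV distance bound <= (1-delta)^n
= (1 - 0.3000)^11
= 0.7000^11
= 0.0198

0.0198


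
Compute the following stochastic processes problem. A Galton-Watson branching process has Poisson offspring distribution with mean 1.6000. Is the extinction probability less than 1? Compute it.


Since mu = 1.6000 > 1, extinction prob q < 1.
Solve s = exp(mu*(s-1)) iteratively.
q = 0.3580

0.3580


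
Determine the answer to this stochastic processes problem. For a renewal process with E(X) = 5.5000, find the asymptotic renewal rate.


Long-run renewal rate = 1/E(X)
= 1/5.5000
= 0.1818

0.1818


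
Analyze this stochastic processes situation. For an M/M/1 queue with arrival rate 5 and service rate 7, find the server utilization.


rho = lambda/mu
= 5/7
= 0.7143

0.7143


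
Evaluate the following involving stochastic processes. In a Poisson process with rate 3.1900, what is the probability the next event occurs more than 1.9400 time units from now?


P(X > t) = exp(-lambda * t)
= exp(-3.1900 * 1.9400)
= exp(-6.1886) = 0.0021

0.0021


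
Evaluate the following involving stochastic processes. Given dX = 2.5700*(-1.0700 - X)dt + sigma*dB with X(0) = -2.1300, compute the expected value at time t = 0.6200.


E[X(t)] = mu + (X(0) - mu)*exp(-theta*t)
= -1.0700 + (-2.1300 - -1.0700)*exp(-2.5700*0.6200)
= -1.0700 + -1.0600 * 0.2032
= -1.2854

-1.2854


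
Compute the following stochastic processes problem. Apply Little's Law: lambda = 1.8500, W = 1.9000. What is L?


Little's Law: L = lambda * W
= 1.8500 * 1.9000
= 3.5150

3.5150


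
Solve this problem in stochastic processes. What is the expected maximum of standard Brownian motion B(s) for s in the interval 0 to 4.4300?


E(max B(s)) = sqrt(2t/pi)
= sqrt(2*4.4300/pi)
= sqrt(2.8202)
= 1.6794

1.6794


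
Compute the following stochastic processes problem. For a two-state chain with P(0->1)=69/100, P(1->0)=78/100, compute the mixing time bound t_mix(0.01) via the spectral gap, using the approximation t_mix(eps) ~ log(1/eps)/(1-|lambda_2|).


lambda_2 = |1 - p01 - p10| = |1 - 0.6900 - 0.7800| = 0.4700
t_mix ~ log(1/eps)/(1 - |lambda_2|)
= log(100)/(1 - 0.4700) = 4.6052/0.5300
= 8.6890

8.6890


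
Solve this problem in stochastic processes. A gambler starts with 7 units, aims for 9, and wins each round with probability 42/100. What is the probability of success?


Gambler's ruin formula:
r = q/p = 0.5800/0.4200 = 1.3810
P(win) = (1 - r^i)/(1 - r^N)
= (1 - 1.3810^7)/(1 - 1.3810^9)
= 0.4968

0.4968


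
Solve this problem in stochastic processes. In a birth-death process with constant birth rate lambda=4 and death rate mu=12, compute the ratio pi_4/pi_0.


For birth-death process, pi_n/pi_0 = (lambda/mu)^n
= (4/12)^4
= 0.0123

0.0123


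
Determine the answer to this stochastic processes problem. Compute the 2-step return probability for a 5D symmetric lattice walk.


P(return in 2 steps) = P(reverse first step) = 1/(2d)
= 1/10
= 0.1000

0.1000


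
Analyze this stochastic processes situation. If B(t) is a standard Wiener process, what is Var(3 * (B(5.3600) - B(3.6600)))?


Var(alpha*(B(t)-B(s))) = alpha^2 * (t-s)
= 3^2 * (5.3600 - 3.6600)
= 9 * 1.7000
= 15.3000

15.3000


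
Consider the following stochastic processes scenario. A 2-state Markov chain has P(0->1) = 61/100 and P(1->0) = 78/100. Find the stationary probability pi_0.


Stationary distribution: pi_0 = p10/(p01+p10), pi_1 = p01/(p01+p10)
p01 = 0.6100, p10 = 0.7800
pi_0 = 0.5612

0.5612


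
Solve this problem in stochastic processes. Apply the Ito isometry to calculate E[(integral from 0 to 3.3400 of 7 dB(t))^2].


By Ito isometry: E[(int f dB)^2] = int f^2 dt
= 7^2 * 3.3400
= 49 * 3.3400 = 163.6600

163.6600


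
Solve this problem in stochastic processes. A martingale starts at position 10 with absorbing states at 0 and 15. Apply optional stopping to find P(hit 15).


By optional stopping theorem: E(M at tau) = M(0) = 10
P(hit 15)*15 + P(hit 0)*0 = 10
P(hit 15) = (10 - 0)/(15 - 0) = 2/3 = 0.6667

0.6667


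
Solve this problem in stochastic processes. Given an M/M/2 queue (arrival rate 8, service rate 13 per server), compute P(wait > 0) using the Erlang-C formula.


a = lambda/mu = 0.6154
rho = a/c = 0.3077
Erlang-C formula applied:
C(c,a) = 0.1448

0.1448


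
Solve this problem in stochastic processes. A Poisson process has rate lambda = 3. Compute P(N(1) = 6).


P(N(t)=k) = (lambda*t)^k * exp(-lambda*t) / k!
lambda*t = 3
= 3^6 * exp(-3) / 6!
= 729 * 0.0498 / 720
= 0.0504

0.0504


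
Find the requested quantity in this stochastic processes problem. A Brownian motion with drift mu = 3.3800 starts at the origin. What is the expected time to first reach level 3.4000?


Expected first passage time = a/mu
= 3.4000/3.3800
= 1.0059

1.0059


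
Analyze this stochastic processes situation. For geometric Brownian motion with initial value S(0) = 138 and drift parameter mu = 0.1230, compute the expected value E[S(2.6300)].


E[S(t)] = S(0) * exp(mu * t)
= 138 * exp(0.1230 * 2.6300)
= 138 * 1.3819
= 190.7080

190.7080


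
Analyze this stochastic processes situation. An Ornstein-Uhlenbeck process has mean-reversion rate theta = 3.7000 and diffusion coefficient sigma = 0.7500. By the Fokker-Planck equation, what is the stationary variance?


Stationary variance = sigma^2 / (2*theta)
= 0.7500^2 / (2*3.7000)
= 0.5625 / 7.4000
= 0.0760

0.0760


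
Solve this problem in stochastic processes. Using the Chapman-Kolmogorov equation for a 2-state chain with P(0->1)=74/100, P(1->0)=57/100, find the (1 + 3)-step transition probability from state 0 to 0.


P^4 = P^1 * P^3
Computing via matrix multiplication of the transition matrix.
Entry (0,0) of P^4 = 0.4403

0.4403


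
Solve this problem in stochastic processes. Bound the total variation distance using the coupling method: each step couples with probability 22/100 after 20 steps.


TV distance bound <= (1-delta)^n
= (1 - 0.2200)^20
= 0.7800^20
= 0.0069

0.0069


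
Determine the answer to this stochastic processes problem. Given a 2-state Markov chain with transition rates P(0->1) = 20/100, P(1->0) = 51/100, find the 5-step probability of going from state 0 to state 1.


Computing P^5 by matrix multiplication.
P = [[0.8000, 0.2000], [0.5100, 0.4900]]
After raising P to the power 5:
P^5(0,1) = 0.2811

0.2811


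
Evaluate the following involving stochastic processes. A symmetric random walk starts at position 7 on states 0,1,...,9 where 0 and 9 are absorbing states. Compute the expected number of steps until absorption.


For symmetric RW on 0,...,N with absorbing barriers, E(i) = i*(N-i)
E(7) = 7 * 2 = 14

14


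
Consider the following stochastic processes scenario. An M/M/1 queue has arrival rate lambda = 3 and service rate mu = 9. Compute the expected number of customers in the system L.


rho = 3/9 = 0.3333
L = rho/(1-rho)
= 0.3333/0.6667
= 0.5000

0.5000


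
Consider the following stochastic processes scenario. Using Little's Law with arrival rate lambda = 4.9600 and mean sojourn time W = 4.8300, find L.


Little's Law: L = lambda * W
= 4.9600 * 4.8300
= 23.9568

23.9568


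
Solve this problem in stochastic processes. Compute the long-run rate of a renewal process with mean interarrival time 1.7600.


Long-run renewal rate = 1/E(X)
= 1/1.7600
= 0.5682

0.5682


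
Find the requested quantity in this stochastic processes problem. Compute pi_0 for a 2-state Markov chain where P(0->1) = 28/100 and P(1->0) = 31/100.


Stationary distribution: pi_0 = p10/(p01+p10), pi_1 = p01/(p01+p10)
p01 = 0.2800, p10 = 0.3100
pi_0 = 0.5254

0.5254


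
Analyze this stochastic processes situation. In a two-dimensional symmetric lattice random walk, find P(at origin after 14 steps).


P = C(14,7)^2 / 4^14
= 3432^2 / 268435456
= 11778624 / 268435456
= 0.0439

0.0439


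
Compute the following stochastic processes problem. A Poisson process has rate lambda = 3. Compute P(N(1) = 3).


P(N(t)=k) = (lambda*t)^k * exp(-lambda*t) / k!
lambda*t = 3
= 3^3 * exp(-3) / 3!
= 27 * 0.0498 / 6
= 0.2240

0.2240


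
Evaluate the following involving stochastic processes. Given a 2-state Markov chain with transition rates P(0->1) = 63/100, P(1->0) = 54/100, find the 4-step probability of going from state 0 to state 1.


Computing P^4 by matrix multiplication.
P = [[0.3700, 0.6300], [0.5400, 0.4600]]
After raising P to the power 4:
P^4(0,1) = 0.5380

0.5380


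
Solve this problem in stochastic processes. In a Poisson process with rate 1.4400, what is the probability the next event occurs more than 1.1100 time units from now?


P(X > t) = exp(-lambda * t)
= exp(-1.4400 * 1.1100)
= exp(-1.5984) = 0.2022

0.2022


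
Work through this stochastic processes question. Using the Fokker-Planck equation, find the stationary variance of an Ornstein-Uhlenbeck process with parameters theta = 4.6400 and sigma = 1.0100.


Stationary variance = sigma^2 / (2*theta)
= 1.0100^2 / (2*4.6400)
= 1.0201 / 9.2800
= 0.1099

0.1099


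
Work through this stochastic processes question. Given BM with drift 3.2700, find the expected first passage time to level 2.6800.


Expected first passage time = a/mu
= 2.6800/3.2700
= 0.8196

0.8196


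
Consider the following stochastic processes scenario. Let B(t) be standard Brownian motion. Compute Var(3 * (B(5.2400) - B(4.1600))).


Var(alpha*(B(t)-B(s))) = alpha^2 * (t-s)
= 3^2 * (5.2400 - 4.1600)
= 9 * 1.0800
= 9.7200

9.7200


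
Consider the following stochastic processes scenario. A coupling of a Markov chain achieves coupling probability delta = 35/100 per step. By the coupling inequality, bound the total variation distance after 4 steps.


TV distance bound <= (1-delta)^n
= (1 - 0.3500)^4
= 0.6500^4
= 0.1785

0.1785
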